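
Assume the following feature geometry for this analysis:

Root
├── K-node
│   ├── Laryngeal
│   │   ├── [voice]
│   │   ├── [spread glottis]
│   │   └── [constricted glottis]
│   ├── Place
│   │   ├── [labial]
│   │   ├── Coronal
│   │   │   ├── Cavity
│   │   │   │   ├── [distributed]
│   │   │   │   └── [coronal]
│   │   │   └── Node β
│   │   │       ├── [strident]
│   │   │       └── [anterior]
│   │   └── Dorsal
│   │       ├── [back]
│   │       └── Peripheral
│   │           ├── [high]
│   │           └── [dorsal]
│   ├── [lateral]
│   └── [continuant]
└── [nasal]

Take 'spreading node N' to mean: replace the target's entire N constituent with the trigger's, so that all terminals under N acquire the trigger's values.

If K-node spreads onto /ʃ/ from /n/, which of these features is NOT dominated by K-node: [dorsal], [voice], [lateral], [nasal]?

K-node dominates exactly [voice], [spread glottis], [constricted glottis], [labial], [distributed], [coronal], [strident], [anterior], [back], [high], [dorsal], [lateral], [continuant].
Of the listed options, [voice], [lateral], [dorsal] are among these and would be overwritten by spreading K-node.
[nasal] is not within the K-node subtree (it hangs from Root), so /ʃ/'s [nasal] value survives.

[nasal]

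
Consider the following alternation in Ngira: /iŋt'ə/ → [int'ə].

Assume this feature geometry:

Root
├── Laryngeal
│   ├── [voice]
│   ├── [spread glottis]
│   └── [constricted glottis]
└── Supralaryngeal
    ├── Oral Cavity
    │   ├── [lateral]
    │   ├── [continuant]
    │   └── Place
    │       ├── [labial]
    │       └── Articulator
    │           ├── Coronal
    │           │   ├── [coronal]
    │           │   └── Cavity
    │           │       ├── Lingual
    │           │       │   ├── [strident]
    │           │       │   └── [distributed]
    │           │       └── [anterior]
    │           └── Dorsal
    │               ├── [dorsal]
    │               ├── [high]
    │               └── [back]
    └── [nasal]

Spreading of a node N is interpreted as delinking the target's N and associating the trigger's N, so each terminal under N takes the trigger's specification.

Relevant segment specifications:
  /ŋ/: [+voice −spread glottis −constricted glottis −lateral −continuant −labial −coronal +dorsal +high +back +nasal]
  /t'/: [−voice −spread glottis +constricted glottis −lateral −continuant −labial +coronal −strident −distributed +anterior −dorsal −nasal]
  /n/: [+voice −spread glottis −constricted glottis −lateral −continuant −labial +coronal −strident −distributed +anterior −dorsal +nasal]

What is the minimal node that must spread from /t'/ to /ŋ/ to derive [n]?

Articulator

Feature comparison: [coronal], [anterior], [distributed], [strident], [dorsal], [high], [back] differ between /ŋ/ and [n]; the remaining terminals match.
These terminals are all dominated by Articulator, and no proper subconstituent of Articulator covers them all; Articulator is their lowest common ancestor.
Spreading Articulator from /t'/ overwrites each of those terminals with /t'/'s values, yielding exactly [n].
Features on which the two segments disagree outside Articulator, such as [constricted glottis], [nasal], are unchanged — nothing dominating them spread, and Articulator is the minimal sufficient constituent.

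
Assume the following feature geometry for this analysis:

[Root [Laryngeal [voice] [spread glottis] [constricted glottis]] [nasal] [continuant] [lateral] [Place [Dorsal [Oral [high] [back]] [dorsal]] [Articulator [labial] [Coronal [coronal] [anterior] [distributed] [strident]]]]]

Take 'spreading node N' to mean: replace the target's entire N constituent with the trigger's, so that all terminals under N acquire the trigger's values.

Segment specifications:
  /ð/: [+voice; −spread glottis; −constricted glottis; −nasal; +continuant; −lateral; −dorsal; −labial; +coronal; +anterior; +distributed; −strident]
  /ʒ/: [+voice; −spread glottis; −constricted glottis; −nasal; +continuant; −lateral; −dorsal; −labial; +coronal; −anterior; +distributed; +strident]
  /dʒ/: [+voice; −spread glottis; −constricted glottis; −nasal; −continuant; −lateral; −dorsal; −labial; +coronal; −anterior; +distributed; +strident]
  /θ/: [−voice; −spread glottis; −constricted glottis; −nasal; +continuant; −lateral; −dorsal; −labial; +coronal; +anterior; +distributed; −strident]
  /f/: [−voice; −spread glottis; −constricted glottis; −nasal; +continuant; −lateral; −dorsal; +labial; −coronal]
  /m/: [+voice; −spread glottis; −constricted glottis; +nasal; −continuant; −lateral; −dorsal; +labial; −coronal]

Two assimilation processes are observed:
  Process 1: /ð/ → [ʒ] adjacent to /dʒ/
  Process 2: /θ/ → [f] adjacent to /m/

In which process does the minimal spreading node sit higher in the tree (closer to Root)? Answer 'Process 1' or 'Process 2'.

Process 2

In Process 1, [anterior], [strident] change, so the minimal spreading node is Coronal at depth 3.
Process 2 alters [labial], [coronal], [anterior], [distributed], [strident]; the lowest common ancestor is Articulator (depth 2 from Root).
Depth 2 < depth 3; Process 2 involves the structurally higher constituent Articulator.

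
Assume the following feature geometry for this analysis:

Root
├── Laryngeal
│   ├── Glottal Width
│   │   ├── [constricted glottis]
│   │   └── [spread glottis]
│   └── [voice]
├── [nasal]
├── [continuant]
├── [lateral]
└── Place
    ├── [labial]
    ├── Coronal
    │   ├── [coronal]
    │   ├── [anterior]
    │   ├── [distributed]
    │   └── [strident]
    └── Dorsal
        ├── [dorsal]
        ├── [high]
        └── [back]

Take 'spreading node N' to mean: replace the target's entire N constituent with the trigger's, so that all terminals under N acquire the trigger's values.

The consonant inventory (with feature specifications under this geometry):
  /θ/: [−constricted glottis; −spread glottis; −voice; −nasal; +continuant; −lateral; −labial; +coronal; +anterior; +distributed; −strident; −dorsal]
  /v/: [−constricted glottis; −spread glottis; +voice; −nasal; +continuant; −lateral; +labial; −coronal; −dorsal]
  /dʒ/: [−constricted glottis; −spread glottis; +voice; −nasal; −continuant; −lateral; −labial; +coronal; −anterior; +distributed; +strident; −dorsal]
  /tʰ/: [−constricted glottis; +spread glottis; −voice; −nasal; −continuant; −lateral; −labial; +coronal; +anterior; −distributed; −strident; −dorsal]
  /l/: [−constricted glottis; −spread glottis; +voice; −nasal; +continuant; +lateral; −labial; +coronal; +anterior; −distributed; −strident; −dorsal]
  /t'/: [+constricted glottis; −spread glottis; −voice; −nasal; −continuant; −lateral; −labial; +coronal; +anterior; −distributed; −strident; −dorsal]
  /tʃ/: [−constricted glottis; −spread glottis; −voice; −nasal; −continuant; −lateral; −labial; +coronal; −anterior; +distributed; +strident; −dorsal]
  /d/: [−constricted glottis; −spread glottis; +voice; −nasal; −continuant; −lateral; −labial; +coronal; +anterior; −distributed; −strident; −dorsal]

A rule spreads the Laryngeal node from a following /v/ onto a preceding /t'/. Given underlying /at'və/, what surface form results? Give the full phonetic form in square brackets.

[advə]

Terminals under Laryngeal in this geometry: [constricted glottis], [spread glottis], [voice].
After delinking /t'/'s Laryngeal and linking /v/'s, the affected terminals become [−constricted glottis], [−spread glottis], [+voice]; [nasal], [continuant], [lateral], … (outside Laryngeal) are retained from /t'/.
This feature bundle is that of [d], so /at'və/ surfaces as [advə].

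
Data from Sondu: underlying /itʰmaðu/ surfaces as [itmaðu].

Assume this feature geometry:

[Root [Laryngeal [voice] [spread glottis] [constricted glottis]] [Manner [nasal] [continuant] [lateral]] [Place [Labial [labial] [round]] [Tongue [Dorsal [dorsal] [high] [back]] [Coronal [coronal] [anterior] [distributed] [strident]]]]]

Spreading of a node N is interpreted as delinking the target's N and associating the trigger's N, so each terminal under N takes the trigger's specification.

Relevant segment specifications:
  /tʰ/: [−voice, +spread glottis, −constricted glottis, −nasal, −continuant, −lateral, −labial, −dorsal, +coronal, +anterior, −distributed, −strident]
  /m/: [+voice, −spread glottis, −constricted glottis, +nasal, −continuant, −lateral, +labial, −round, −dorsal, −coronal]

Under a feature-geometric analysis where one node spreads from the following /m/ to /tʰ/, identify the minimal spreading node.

[spread glottis]

The alternation /tʰ/ → [t] changes [spread glottis] and nothing else.
Only a single terminal changes, and /m/ supplies the new value, so [spread glottis] itself is the minimal spreading constituent.
Had Laryngeal or a higher node spread, [voice] would have taken /m/'s value; it stays as in /tʰ/, confirming the spreading constituent is exactly [spread glottis].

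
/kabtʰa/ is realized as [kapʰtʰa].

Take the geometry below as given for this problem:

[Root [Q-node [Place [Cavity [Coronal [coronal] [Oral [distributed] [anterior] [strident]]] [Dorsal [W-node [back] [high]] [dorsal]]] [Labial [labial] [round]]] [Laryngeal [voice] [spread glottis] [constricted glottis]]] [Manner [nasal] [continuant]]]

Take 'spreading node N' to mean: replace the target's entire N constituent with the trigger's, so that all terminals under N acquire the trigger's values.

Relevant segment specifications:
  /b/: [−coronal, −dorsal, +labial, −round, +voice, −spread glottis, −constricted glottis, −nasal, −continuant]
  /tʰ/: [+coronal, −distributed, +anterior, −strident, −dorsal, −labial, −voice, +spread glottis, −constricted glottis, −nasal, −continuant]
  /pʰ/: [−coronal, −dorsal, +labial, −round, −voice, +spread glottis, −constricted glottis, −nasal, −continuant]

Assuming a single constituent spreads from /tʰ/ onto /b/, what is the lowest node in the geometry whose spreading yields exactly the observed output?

Laryngeal

Feature comparison: [voice], [spread glottis] differ between /b/ and [pʰ]; the remaining terminals match.
Tracing each changed feature up the tree, the paths first meet at Laryngeal; any lower node misses at least one of them.
Spreading Laryngeal from /tʰ/ overwrites each of those terminals with /tʰ/'s values, yielding exactly [pʰ].
Since [labial], [coronal] are preserved even though /tʰ/ disagrees there, no node above Laryngeal spread.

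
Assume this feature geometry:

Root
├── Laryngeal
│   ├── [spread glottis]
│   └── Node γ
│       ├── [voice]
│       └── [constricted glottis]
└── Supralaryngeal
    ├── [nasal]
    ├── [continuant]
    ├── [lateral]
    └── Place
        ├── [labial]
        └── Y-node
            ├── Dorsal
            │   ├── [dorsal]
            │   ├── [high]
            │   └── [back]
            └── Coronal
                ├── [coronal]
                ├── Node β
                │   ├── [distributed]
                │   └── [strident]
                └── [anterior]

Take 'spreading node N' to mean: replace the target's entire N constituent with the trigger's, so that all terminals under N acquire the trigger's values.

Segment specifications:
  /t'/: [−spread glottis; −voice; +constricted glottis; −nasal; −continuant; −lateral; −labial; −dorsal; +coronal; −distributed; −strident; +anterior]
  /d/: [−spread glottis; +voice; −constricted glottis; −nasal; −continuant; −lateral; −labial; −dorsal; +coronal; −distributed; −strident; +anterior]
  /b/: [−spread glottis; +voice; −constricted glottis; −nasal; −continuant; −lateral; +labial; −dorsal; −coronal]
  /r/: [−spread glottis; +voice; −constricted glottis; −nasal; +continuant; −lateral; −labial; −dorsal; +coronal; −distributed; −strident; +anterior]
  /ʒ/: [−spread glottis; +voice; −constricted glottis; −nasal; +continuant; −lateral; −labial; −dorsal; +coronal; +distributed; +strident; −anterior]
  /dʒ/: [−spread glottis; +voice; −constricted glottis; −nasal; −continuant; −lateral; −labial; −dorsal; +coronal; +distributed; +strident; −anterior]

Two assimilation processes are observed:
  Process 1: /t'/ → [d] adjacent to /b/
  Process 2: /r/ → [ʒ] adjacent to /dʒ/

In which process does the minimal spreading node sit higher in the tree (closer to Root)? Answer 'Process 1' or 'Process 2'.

In Process 1, [voice], [constricted glottis] change, so the minimal spreading node is Node γ at depth 2.
In Process 2, [anterior], [distributed], [strident] change, so the minimal spreading node is Coronal at depth 4.
Node γ (depth 2) sits above Coronal (depth 4), making Process 1 the one with the higher spreading node.

Process 1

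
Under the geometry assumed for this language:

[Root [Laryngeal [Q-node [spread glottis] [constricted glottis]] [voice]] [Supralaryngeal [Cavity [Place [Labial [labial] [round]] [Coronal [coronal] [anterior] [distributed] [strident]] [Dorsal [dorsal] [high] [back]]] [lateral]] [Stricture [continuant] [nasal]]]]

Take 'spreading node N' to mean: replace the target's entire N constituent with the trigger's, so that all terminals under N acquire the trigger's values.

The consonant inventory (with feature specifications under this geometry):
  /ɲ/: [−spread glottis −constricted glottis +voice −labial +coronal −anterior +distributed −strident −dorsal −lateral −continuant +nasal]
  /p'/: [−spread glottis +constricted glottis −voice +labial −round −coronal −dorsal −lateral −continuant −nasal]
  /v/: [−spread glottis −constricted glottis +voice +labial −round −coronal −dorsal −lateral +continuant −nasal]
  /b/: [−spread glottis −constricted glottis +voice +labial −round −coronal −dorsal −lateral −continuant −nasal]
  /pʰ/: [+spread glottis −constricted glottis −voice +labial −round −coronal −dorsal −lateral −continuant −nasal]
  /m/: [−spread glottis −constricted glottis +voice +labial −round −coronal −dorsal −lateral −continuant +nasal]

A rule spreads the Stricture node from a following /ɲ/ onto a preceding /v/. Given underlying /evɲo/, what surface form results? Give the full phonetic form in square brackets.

[emɲo]

Terminals under Stricture in this geometry: [continuant], [nasal].
The target acquires /ɲ/'s values for everything under Stricture — [−continuant], [+nasal] — while keeping its own [spread glottis], [constricted glottis], [voice], ….
This feature bundle is that of [m], so /evɲo/ surfaces as [emɲo].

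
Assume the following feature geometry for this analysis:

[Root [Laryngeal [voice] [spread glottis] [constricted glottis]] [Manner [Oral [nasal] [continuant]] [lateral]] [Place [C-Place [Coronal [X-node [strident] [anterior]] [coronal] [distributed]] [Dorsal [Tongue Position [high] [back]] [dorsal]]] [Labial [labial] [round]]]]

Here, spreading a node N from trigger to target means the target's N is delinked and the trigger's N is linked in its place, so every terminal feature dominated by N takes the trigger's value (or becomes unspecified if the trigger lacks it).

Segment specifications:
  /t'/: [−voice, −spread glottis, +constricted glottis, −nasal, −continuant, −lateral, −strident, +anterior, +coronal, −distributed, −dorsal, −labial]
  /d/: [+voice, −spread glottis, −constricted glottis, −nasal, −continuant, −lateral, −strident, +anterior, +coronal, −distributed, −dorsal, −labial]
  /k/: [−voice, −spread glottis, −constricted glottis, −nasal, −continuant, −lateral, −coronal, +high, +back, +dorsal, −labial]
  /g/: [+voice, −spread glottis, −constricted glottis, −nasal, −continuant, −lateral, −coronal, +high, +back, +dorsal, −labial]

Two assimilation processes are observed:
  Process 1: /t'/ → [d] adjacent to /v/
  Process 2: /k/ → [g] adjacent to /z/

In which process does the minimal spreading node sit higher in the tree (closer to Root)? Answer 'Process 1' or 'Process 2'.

Process 1

Process 1: the features that change are [voice], [constricted glottis]; the minimal node is Laryngeal (depth 1).
In Process 2, [voice] changes, so the minimal spreading node is [voice] at depth 2.
Depth 1 < depth 2; Process 1 involves the structurally higher constituent Laryngeal.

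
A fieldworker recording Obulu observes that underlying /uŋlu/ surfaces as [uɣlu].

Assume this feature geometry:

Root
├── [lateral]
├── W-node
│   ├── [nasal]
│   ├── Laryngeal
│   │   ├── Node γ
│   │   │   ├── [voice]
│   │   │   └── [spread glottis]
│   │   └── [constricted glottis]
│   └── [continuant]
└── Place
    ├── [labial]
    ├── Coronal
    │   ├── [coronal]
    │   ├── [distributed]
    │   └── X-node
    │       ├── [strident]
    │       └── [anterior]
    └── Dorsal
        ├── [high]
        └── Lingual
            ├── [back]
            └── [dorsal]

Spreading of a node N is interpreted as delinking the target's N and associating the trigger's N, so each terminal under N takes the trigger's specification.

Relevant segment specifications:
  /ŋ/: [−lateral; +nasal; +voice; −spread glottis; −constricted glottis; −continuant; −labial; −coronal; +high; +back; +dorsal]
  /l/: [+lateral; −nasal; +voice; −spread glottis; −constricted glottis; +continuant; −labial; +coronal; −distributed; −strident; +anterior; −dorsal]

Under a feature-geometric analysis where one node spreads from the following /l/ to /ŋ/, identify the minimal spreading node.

W-node

Feature comparison: [nasal], [continuant] differ between /ŋ/ and [ɣ]; the remaining terminals match.
Tracing each changed feature up the tree, the paths first meet at W-node; any lower node misses at least one of them.
Delinking /ŋ/'s W-node and associating /l/'s W-node gives precisely the feature bundle of [ɣ].
[dorsal], [coronal] — on which /l/ differs from /ŋ/ — are unchanged, so Root cannot have spread; the constituent is no larger than W-node.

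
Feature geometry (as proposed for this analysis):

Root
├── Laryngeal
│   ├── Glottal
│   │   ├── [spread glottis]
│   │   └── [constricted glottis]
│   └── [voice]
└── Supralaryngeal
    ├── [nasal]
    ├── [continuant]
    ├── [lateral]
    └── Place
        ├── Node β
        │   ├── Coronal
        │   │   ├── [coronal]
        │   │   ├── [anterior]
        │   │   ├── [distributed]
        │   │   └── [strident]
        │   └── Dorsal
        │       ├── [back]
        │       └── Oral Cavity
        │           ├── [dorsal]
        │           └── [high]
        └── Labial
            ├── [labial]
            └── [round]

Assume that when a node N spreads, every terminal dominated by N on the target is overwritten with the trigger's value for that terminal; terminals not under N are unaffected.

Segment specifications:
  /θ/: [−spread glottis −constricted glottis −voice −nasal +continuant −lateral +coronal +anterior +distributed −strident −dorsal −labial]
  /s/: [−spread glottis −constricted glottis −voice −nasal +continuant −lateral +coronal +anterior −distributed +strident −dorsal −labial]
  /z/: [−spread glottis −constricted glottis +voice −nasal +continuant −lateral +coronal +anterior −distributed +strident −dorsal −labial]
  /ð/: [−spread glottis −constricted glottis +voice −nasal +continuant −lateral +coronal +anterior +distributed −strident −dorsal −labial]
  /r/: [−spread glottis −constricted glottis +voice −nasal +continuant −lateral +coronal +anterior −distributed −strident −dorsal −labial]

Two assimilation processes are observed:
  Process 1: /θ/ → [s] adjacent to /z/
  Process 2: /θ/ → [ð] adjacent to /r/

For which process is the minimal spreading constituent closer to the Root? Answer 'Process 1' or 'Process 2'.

In Process 1, [distributed], [strident] change, so the minimal spreading node is Coronal at depth 4.
In Process 2, [voice] changes, so the minimal spreading node is [voice] at depth 2.
[voice] (depth 2) sits above Coronal (depth 4), making Process 2 the one with the higher spreading node.

Process 2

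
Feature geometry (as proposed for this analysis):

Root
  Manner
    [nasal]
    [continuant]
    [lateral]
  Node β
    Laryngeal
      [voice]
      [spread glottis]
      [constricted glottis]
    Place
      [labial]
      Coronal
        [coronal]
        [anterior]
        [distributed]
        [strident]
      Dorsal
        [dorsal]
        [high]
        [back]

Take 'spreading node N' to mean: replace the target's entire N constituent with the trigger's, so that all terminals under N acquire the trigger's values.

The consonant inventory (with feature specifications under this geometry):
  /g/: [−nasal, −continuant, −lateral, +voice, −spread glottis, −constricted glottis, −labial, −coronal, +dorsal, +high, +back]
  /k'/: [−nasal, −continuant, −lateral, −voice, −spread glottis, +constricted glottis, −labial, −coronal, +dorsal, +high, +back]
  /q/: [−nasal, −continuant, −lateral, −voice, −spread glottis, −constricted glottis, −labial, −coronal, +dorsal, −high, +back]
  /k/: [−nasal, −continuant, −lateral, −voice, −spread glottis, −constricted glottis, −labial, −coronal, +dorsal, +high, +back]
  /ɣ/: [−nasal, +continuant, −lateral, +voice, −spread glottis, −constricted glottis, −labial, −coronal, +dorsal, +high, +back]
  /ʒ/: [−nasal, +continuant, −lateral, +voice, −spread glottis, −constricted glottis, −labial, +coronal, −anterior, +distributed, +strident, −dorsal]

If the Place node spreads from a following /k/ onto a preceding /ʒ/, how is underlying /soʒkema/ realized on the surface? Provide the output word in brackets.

Terminals under Place in this geometry: [labial], [coronal], [anterior], [distributed], [strident], [dorsal], [high], [back].
After delinking /ʒ/'s Place and linking /k/'s, the affected terminals become [−labial], [−coronal], [+dorsal], [+high], [+back]; [nasal], [continuant], [lateral], … (outside Place) are retained from /ʒ/.
The resulting bundle matches /ɣ/ in the inventory; substituting it for /ʒ/ gives [soɣkema].

[soɣkema]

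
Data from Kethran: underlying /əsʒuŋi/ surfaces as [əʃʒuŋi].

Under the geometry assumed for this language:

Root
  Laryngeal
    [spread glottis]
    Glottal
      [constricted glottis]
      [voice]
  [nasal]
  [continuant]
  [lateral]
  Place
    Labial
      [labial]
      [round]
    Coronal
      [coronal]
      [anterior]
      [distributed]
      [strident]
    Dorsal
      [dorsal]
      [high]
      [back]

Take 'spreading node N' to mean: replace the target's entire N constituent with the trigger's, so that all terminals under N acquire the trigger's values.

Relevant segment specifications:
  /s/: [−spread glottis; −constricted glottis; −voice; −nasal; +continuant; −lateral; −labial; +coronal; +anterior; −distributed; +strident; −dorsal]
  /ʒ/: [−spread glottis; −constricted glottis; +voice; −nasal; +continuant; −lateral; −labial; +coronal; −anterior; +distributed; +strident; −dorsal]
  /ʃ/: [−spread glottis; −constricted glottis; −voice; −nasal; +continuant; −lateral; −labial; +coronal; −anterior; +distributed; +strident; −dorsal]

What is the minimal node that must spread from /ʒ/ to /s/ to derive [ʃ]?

Coronal

/s/ and [ʃ] differ in [anterior], [distributed]; every other specified feature is identical.
Tracing each changed feature up the tree, the paths first meet at Coronal; any lower node misses at least one of them.
If Coronal spreads, every terminal under it takes /ʒ/'s value, producing [ʃ] as observed.
[voice] stays as in /s/ although /ʒ/ differs there, so no node dominating it spread; among the remaining candidates Coronal is the lowest that derives the output.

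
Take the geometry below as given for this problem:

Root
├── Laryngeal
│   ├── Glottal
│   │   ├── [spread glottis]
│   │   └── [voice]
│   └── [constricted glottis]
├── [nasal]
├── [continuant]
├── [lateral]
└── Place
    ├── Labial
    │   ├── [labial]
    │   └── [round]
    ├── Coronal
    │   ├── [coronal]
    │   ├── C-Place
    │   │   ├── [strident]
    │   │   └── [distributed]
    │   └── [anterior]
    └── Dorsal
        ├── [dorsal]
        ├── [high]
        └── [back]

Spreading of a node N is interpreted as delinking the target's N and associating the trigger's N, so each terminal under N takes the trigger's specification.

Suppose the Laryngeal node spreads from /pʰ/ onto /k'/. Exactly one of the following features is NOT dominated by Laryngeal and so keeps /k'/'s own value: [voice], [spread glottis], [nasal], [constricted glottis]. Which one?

[nasal]

Under this geometry, Laryngeal contains [spread glottis], [voice], [constricted glottis].
Of the listed options, [voice], [constricted glottis], [spread glottis] are among these and would be overwritten by spreading Laryngeal.
[nasal] attaches under Root, not under Laryngeal, so /k'/ retains its own value for [nasal].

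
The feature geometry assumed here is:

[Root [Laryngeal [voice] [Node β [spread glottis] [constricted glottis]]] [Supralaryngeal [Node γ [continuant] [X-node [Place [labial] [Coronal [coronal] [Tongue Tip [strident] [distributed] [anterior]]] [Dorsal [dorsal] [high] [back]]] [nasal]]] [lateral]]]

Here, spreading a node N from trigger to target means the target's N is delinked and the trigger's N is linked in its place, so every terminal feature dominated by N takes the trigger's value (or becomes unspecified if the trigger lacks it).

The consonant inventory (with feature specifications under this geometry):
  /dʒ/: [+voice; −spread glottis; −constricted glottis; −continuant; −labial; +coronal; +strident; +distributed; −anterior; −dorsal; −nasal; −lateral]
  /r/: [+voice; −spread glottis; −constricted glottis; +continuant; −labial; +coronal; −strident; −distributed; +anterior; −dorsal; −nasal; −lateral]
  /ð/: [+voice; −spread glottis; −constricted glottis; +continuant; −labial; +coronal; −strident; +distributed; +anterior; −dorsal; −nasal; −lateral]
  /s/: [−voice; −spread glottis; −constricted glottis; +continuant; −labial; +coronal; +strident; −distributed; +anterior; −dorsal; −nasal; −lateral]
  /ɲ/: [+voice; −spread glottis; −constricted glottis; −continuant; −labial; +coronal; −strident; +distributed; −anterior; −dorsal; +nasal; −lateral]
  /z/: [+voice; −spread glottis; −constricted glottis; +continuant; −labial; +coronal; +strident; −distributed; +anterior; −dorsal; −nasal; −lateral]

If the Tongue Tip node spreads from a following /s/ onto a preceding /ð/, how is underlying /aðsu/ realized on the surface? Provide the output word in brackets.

Terminals under Tongue Tip in this geometry: [strident], [distributed], [anterior].
After delinking /ð/'s Tongue Tip and linking /s/'s, the affected terminals become [+strident], [−distributed], [+anterior]; [voice], [spread glottis], [constricted glottis], … (outside Tongue Tip) are retained from /ð/.
This feature bundle is that of [z], so /aðsu/ surfaces as [azsu].

[azsu]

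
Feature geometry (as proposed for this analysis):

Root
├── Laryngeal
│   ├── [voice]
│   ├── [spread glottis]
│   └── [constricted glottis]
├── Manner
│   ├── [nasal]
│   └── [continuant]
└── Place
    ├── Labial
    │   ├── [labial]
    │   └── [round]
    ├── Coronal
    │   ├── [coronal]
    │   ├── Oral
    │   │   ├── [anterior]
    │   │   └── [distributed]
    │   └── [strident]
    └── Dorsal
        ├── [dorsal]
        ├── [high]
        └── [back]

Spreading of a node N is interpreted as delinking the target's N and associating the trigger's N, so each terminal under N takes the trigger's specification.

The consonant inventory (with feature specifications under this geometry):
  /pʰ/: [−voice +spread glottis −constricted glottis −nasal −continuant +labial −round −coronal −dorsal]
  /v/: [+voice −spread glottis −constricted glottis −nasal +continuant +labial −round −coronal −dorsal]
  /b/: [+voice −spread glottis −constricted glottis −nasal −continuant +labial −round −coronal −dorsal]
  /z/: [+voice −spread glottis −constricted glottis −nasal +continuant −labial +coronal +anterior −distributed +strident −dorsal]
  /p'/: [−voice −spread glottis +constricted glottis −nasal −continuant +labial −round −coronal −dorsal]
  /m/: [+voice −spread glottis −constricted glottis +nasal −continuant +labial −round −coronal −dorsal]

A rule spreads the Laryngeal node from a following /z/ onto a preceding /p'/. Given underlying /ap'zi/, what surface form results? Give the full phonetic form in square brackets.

Terminals under Laryngeal in this geometry: [voice], [spread glottis], [constricted glottis].
After delinking /p'/'s Laryngeal and linking /z/'s, the affected terminals become [+voice], [−spread glottis], [−constricted glottis]; [nasal], [continuant], [labial], … (outside Laryngeal) are retained from /p'/.
This feature bundle is that of [b], so /ap'zi/ surfaces as [abzi].

[abzi]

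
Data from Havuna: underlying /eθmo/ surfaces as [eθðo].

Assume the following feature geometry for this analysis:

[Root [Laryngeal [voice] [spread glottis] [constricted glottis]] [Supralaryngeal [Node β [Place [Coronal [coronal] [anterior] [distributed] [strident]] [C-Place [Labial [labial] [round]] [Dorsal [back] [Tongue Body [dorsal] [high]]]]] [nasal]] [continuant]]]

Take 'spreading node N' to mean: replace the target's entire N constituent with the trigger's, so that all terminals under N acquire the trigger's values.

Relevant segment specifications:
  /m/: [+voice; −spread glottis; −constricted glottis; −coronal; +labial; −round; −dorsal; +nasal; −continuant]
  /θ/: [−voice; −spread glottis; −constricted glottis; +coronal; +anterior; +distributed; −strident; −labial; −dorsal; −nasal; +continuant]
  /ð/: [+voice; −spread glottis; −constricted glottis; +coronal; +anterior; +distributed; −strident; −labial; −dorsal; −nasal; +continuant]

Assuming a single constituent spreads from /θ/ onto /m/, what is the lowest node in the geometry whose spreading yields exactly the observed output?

Comparing /m/ with its surface form [ð], the features that change are [nasal], [continuant], [labial], [round], [coronal], [anterior], [distributed], [strident].
Tracing each changed feature up the tree, the paths first meet at Supralaryngeal; any lower node misses at least one of them.
Delinking /m/'s Supralaryngeal and associating /θ/'s Supralaryngeal gives precisely the feature bundle of [ð].
Had Root spread, [voice] would have taken /θ/'s value; it stays as in /m/, confirming the spreading constituent is exactly Supralaryngeal.

Supralaryngeal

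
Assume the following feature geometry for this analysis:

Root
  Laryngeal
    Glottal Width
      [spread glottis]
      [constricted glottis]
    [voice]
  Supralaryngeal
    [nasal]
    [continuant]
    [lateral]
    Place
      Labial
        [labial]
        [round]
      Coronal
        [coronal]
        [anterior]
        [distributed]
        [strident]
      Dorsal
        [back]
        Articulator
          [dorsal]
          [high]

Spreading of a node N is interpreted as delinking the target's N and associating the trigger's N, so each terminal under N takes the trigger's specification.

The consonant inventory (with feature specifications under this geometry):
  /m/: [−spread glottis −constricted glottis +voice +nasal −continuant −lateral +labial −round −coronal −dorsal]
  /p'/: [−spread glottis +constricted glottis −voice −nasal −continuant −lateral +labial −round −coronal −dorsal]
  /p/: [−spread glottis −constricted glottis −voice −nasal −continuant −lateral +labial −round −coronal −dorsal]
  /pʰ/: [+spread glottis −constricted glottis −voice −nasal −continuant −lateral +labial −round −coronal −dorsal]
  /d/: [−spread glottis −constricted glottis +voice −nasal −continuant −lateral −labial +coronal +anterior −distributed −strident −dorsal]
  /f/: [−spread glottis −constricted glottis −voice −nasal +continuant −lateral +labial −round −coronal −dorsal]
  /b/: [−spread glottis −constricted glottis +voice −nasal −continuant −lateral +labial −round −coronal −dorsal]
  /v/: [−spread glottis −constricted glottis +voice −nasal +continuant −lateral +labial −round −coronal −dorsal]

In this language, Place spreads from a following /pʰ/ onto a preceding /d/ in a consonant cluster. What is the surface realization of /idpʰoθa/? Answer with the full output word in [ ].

Place immediately or transitively dominates [labial], [round], [coronal], [anterior], [distributed], [strident], [back], [dorsal], [high].
Spreading Place from /pʰ/ onto /d/ replaces those values with /pʰ/'s: [+labial], [−round], [−coronal], [−dorsal]. Features outside Place ([spread glottis], [constricted glottis], [voice], …) stay as in /d/.
The resulting bundle matches /b/ in the inventory; substituting it for /d/ gives [ibpʰoθa].

[ibpʰoθa]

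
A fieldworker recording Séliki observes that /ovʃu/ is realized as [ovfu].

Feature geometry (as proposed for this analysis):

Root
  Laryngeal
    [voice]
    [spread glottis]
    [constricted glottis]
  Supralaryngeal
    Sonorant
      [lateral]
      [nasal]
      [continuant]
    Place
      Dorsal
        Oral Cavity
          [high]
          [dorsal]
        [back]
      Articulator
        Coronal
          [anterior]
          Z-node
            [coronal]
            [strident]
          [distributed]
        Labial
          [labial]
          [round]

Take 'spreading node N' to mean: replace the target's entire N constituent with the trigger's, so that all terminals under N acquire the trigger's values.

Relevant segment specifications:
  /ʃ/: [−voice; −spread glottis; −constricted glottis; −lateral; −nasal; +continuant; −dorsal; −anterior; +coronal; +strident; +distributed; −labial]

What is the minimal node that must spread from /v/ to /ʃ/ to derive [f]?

Articulator

The alternation /ʃ/ → [f] changes [labial], [round], [coronal], [anterior], [distributed], [strident] and nothing else.
The smallest constituent containing every changed terminal is Articulator — each of its daughters lacks at least one of the affected features.
If Articulator spreads, every terminal under it takes /v/'s value, producing [f] as observed.
[voice] stays as in /ʃ/ although /v/ differs there, so no node dominating it spread; among the remaining candidates Articulator is the lowest that derives the output.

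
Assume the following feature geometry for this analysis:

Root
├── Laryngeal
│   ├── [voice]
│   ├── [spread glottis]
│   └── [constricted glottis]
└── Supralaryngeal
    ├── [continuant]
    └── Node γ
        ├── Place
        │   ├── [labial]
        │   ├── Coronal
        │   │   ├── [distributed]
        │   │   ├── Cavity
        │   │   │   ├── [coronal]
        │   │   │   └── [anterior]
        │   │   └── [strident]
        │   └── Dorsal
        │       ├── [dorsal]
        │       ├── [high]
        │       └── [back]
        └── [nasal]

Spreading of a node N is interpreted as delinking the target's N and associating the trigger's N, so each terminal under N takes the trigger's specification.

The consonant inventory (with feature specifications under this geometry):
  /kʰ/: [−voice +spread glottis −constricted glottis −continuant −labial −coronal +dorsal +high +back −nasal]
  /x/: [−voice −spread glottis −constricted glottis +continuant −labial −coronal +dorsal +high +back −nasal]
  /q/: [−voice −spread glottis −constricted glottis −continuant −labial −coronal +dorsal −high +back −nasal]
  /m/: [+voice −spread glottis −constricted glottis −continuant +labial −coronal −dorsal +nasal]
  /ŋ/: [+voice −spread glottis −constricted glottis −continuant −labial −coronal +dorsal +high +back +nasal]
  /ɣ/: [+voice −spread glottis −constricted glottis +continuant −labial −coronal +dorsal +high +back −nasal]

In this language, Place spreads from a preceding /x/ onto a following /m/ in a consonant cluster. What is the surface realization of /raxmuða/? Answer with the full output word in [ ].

[raxŋuða]

Place immediately or transitively dominates [labial], [distributed], [coronal], [anterior], [strident], [dorsal], [high], [back].
Spreading Place from /x/ onto /m/ replaces those values with /x/'s: [−labial], [−coronal], [+dorsal], [+high], [+back]. Features outside Place ([voice], [spread glottis], [constricted glottis], …) stay as in /m/.
The resulting bundle matches /ŋ/ in the inventory; substituting it for /m/ gives [raxŋuða].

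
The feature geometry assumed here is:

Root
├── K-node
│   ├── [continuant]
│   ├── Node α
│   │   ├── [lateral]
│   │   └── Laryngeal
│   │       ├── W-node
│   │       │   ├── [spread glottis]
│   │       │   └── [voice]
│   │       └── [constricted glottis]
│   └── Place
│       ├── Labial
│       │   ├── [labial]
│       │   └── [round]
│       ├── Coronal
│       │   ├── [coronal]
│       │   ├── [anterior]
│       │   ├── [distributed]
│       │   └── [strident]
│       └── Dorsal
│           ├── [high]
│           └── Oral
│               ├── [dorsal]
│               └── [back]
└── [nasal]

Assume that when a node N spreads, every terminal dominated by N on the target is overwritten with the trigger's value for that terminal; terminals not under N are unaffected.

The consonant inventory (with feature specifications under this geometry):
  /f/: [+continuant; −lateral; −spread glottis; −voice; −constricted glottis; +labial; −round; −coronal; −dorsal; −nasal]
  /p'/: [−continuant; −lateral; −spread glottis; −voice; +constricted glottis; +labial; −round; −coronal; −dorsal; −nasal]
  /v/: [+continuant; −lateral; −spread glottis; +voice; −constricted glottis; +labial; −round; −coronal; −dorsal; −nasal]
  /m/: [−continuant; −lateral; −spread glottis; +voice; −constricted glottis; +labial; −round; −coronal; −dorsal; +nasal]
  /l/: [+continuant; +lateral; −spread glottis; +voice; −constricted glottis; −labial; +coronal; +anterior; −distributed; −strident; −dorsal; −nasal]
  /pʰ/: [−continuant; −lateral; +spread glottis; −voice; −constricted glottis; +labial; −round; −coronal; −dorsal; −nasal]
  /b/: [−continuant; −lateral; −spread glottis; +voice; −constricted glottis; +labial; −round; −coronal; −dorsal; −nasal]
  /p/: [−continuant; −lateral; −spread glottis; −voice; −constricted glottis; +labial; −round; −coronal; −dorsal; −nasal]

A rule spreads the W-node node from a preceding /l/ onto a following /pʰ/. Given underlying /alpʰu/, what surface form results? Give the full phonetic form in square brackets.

[albu]

Terminals under W-node in this geometry: [spread glottis], [voice].
Spreading W-node from /l/ onto /pʰ/ replaces those values with /l/'s: [−spread glottis], [+voice]. Features outside W-node ([continuant], [lateral], [constricted glottis], …) stay as in /pʰ/.
This feature bundle is that of [b], so /alpʰu/ surfaces as [albu].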